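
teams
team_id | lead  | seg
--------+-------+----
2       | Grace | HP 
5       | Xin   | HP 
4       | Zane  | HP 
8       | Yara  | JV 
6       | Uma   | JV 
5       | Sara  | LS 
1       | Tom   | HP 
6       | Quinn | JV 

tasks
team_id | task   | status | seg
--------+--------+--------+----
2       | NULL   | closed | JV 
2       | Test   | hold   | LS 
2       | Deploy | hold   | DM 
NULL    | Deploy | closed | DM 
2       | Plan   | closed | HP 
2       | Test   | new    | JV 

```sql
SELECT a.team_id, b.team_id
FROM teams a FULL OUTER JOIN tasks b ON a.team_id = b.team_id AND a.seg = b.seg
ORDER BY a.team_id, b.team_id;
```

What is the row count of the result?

FULL OUTER JOIN keeps every row from both sides; unmatched rows get NULL for the other side's columns.
Matching on a.team_id = b.team_id AND a.seg = b.seg. A NULL in a compared column never satisfies the condition.
Matched pairs: 1; unmatched a rows kept: 7; unmatched b rows kept: 5.
Total: 1 matched + 12 padded = 13 rows.

13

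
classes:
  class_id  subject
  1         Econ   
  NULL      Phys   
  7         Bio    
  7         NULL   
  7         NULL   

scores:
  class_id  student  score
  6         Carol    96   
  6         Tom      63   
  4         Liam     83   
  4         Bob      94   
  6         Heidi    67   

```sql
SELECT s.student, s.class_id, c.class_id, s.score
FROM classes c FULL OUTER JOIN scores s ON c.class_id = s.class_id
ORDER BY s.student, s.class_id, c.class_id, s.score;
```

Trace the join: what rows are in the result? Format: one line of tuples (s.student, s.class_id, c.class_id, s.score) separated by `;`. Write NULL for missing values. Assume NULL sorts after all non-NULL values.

(Bob, 4, NULL, 94); (Carol, 6, NULL, 96); (Heidi, 6, NULL, 67); (Liam, 4, NULL, 83); (Tom, 6, NULL, 63); (NULL, NULL, 1, NULL); (NULL, NULL, 7, NULL); (NULL, NULL, 7, NULL); (NULL, NULL, 7, NULL); (NULL, NULL, NULL, NULL)

FULL OUTER JOIN keeps every row from both sides; unmatched rows get NULL for the other side's columns.
Matching on c.class_id = s.class_id. A NULL in a compared column never satisfies the condition.
- c[0] class_id=1 → no match; kept with NULLs on the s side.
- c[1] class_id=NULL → no match; kept with NULLs on the s side.
- c[2] class_id=7 → no match; kept with NULLs on the s side.
- c[3] class_id=7 → no match; kept with NULLs on the s side.
- c[4] class_id=7 → no match; kept with NULLs on the s side.
- 5 s row(s) had no c match → kept, c columns NULL.
After projecting and ordering:
s.student | s.class_id | c.class_id | s.score
Bob | 4 | NULL | 94
Carol | 6 | NULL | 96
Heidi | 6 | NULL | 67
Liam | 4 | NULL | 83
Tom | 6 | NULL | 63
NULL | NULL | 1 | NULL
NULL | NULL | 7 | NULL
NULL | NULL | 7 | NULL
NULL | NULL | 7 | NULL
NULL | NULL | NULL | NULL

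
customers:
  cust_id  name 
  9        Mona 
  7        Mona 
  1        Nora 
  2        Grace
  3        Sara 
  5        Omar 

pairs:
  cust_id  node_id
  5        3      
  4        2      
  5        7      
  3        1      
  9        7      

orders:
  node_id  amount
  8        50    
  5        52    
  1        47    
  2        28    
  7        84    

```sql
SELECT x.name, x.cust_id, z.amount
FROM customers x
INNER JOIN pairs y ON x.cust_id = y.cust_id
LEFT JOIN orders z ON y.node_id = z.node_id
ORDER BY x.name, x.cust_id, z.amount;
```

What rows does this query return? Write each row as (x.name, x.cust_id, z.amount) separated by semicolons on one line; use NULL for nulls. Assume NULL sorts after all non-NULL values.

Evaluate left to right. First `customers x INNER JOIN pairs y` on cust_id: 4 row(s).
Then LEFT JOIN `orders z` on node_id: each of those 4 rows is kept; rows whose y.node_id has no match in z get NULL for z's columns.

(Mona, 9, 84); (Omar, 5, 84); (Omar, 5, NULL); (Sara, 3, 47)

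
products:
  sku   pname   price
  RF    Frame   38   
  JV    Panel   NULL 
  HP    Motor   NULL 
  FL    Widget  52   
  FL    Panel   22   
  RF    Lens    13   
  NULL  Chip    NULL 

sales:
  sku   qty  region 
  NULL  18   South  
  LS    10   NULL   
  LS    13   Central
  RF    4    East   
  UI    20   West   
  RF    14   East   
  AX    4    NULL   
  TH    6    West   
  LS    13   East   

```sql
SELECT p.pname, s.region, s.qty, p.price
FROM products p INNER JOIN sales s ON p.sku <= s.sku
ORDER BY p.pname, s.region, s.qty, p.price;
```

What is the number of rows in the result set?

36

INNER JOIN keeps only pairs where the ON condition holds.
Matching on p.sku <= s.sku. A NULL in a compared column never satisfies the condition.
Matched pairs: 36.
Total: 36 rows.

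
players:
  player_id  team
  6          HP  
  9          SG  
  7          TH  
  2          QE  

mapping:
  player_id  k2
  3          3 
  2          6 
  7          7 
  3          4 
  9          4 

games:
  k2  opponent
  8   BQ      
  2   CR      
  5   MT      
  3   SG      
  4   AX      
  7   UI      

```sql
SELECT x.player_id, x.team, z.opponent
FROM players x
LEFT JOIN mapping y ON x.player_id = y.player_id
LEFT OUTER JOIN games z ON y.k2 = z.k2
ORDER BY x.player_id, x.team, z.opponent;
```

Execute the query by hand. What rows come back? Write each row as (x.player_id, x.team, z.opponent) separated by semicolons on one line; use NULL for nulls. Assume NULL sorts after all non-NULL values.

(2, QE, NULL); (6, HP, NULL); (7, TH, UI); (9, SG, AX)

Evaluate left to right. First `players x LEFT JOIN mapping y` on player_id: 4 row(s).
Then LEFT JOIN `games z` on k2: each of those 4 rows is kept; rows whose y.k2 has no match in z get NULL for z's columns.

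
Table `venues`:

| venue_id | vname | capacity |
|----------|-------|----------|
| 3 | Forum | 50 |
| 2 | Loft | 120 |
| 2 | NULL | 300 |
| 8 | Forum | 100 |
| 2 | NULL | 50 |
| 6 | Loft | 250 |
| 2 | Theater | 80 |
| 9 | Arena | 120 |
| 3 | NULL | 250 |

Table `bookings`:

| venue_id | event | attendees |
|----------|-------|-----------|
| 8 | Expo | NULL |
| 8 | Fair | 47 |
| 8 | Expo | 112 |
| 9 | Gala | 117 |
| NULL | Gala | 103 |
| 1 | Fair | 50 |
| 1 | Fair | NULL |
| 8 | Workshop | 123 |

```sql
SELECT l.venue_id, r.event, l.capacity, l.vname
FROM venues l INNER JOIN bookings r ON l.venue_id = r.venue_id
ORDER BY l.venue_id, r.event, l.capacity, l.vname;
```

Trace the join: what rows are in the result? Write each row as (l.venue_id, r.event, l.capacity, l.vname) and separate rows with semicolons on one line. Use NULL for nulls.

(8, Expo, 100, Forum); (8, Expo, 100, Forum); (8, Fair, 100, Forum); (8, Workshop, 100, Forum); (9, Gala, 120, Arena)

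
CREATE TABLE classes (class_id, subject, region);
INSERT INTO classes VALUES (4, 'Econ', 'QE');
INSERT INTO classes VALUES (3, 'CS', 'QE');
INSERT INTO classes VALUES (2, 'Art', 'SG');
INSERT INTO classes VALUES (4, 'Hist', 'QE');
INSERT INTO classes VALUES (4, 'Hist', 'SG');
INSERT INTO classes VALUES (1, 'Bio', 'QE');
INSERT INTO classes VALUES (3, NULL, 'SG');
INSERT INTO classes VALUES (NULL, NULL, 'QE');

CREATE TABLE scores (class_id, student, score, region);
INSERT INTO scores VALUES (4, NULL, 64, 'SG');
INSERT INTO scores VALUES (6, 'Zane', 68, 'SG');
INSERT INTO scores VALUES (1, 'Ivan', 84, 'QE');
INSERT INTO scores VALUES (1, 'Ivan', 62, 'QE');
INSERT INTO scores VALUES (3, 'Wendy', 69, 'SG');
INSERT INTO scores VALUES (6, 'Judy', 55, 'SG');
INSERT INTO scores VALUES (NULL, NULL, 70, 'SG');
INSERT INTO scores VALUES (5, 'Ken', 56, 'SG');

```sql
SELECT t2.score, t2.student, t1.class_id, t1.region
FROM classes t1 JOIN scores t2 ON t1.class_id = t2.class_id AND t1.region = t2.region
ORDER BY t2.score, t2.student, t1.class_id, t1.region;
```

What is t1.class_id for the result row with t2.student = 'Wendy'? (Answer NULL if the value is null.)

INNER JOIN keeps only pairs where the ON condition holds.
Matching on t1.class_id = t2.class_id AND t1.region = t2.region. A NULL in a compared column never satisfies the condition.
- t1 row (class_id=4, region=QE): no match → dropped.
- t1 row (class_id=3, region=QE): no match → dropped.
- t1 row (class_id=2, region=SG): no match → dropped.
- t1 row (class_id=4, region=QE): no match → dropped.
- t1 row (class_id=4, region=SG): matches 1 t2 row(s) → 1 output row(s).
- t1 row (class_id=1, region=QE): matches 2 t2 row(s) → 2 output row(s).
- t1 row (class_id=3, region=SG): matches 1 t2 row(s) → 1 output row(s).
- t1 row (class_id=NULL, region=QE): no match → dropped.

3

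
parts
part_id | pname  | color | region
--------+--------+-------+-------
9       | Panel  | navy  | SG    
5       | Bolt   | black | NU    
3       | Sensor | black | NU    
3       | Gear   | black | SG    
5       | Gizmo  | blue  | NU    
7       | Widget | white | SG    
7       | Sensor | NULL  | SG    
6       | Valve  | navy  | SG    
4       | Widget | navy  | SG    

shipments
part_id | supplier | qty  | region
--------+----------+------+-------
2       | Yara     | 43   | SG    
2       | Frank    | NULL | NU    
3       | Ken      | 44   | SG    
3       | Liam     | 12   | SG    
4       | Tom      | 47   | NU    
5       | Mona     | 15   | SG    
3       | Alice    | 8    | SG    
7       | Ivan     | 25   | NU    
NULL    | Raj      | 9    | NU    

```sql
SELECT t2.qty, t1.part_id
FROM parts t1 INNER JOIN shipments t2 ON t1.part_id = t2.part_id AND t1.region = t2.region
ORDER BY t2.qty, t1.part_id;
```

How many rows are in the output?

3

INNER JOIN keeps only pairs where the ON condition holds.
Matching on t1.part_id = t2.part_id AND t1.region = t2.region. A NULL in a compared column never satisfies the condition.
- t1 (part_id=9, region=SG) has no partner → excluded.
- t1 (part_id=5, region=NU) has no partner → excluded.
- t1 (part_id=3, region=NU) has no partner → excluded.
- t1 (part_id=3, region=SG) pairs with 3 row(s) of t2.
- t1 (part_id=5, region=NU) has no partner → excluded.
- t1 (part_id=7, region=SG) has no partner → excluded.
- t1 (part_id=7, region=SG) has no partner → excluded.
- t1 (part_id=6, region=SG) has no partner → excluded.
- t1 (part_id=4, region=SG) has no partner → excluded.
Total: 3 rows.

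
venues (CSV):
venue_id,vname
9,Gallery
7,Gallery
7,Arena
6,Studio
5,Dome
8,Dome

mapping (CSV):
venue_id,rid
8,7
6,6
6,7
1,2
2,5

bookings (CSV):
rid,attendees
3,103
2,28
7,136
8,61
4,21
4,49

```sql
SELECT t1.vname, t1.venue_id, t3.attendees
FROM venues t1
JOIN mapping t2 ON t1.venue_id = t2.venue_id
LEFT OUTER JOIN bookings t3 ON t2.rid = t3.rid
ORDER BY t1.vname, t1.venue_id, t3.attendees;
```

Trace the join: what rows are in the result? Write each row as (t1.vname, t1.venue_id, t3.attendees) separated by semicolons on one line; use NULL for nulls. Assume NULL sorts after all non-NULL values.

Step 1 — t1 INNER JOIN t2 on venue_id → 3 row(s).
Then LEFT JOIN `bookings t3` on rid: each of those 3 rows is kept; rows whose t2.rid has no match in t3 get NULL for t3's columns.

(Dome, 8, 136); (Studio, 6, 136); (Studio, 6, NULL)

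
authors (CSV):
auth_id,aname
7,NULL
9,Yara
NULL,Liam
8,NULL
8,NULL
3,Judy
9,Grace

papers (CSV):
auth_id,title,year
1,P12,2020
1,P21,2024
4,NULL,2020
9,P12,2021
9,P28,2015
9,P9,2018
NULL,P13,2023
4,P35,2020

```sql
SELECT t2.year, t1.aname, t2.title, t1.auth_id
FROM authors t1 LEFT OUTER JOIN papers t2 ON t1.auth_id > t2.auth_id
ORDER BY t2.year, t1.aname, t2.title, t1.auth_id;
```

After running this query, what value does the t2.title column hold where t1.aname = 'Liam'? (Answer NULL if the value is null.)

LEFT JOIN keeps every row from `authors`; unmatched rows get NULL for `papers`'s columns.
Matching on t1.auth_id > t2.auth_id. A NULL in a compared column never satisfies the condition.
- t1 (auth_id=7) pairs with 4 row(s) of t2.
- t1 (auth_id=9) pairs with 4 row(s) of t2.
- t1 (auth_id=NULL) has no partner → padded with NULL.
- t1 (auth_id=8) pairs with 4 row(s) of t2.
- t1 (auth_id=8) pairs with 4 row(s) of t2.
- t1 (auth_id=3) pairs with 2 row(s) of t2.
- t1 (auth_id=9) pairs with 4 row(s) of t2.

NULL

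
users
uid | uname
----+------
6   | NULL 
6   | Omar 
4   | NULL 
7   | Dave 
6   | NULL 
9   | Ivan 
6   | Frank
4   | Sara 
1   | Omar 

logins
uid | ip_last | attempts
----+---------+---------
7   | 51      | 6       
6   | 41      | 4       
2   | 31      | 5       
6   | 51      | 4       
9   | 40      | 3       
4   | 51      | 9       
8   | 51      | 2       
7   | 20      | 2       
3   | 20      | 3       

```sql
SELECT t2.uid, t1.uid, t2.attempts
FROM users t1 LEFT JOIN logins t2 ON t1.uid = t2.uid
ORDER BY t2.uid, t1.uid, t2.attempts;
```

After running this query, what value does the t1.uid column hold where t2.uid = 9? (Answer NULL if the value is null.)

9

LEFT JOIN keeps every row from `users`; unmatched rows get NULL for `logins`'s columns.
Matching on t1.uid = t2.uid.
- t1 (uid=6) pairs with 2 row(s) of t2.
- t1 (uid=6) pairs with 2 row(s) of t2.
- t1 (uid=4) pairs with 1 row(s) of t2.
- t1 (uid=7) pairs with 2 row(s) of t2.
- t1 (uid=6) pairs with 2 row(s) of t2.
- t1 (uid=9) pairs with 1 row(s) of t2.
- t1 (uid=6) pairs with 2 row(s) of t2.
- t1 (uid=4) pairs with 1 row(s) of t2.
- t1 (uid=1) has no partner → padded with NULL.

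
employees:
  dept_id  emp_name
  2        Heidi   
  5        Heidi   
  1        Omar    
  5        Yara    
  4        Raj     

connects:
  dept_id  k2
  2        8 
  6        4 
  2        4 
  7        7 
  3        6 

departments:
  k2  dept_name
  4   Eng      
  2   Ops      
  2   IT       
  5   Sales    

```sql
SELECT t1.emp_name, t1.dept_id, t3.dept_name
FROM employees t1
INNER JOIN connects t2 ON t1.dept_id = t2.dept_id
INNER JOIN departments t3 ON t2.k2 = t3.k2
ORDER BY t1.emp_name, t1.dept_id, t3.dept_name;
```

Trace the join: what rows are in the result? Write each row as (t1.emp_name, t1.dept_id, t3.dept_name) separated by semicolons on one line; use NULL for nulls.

(Heidi, 2, Eng)

Evaluate left to right. First `employees t1 INNER JOIN connects t2` on dept_id: 2 row(s).
Then INNER JOIN `departments t3` on k2: keep only rows whose t2.k2 appears in t3.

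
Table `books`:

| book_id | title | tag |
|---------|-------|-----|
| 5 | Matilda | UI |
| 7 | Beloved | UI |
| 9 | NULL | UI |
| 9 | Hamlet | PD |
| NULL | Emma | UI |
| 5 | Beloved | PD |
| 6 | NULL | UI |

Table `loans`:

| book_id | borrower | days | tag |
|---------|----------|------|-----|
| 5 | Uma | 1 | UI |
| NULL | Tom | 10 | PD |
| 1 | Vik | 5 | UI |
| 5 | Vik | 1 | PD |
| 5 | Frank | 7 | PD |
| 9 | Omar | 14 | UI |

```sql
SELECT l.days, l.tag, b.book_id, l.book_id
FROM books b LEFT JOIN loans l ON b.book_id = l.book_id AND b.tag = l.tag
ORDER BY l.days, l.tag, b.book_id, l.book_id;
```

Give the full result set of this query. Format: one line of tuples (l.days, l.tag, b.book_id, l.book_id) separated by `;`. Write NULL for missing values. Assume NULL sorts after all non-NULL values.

(1, PD, 5, 5); (1, UI, 5, 5); (7, PD, 5, 5); (14, UI, 9, 9); (NULL, NULL, 6, NULL); (NULL, NULL, 7, NULL); (NULL, NULL, 9, NULL); (NULL, NULL, NULL, NULL)

LEFT JOIN keeps every row from `books`; unmatched rows get NULL for `loans`'s columns.
Matching on b.book_id = l.book_id AND b.tag = l.tag. A NULL in a compared column never satisfies the condition.
Matched pairs: 4; unmatched b rows kept: 4.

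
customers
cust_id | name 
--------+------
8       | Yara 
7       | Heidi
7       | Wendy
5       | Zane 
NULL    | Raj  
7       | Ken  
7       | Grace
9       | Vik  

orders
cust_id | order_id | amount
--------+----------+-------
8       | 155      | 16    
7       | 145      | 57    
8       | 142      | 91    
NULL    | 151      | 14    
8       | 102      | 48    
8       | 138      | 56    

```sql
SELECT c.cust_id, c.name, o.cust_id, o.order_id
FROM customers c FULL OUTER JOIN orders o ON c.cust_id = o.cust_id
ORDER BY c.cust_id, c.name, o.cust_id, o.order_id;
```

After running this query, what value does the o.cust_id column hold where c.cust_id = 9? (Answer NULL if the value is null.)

NULL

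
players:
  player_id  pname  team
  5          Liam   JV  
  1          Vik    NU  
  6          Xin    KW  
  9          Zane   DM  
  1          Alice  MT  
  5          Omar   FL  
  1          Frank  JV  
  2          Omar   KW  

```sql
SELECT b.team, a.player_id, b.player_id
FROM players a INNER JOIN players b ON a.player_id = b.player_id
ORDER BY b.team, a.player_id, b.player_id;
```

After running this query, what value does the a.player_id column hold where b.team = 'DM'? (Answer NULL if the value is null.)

9

INNER JOIN keeps only pairs where the ON condition holds.
Matching on a.player_id = b.player_id.
Matched pairs: 16.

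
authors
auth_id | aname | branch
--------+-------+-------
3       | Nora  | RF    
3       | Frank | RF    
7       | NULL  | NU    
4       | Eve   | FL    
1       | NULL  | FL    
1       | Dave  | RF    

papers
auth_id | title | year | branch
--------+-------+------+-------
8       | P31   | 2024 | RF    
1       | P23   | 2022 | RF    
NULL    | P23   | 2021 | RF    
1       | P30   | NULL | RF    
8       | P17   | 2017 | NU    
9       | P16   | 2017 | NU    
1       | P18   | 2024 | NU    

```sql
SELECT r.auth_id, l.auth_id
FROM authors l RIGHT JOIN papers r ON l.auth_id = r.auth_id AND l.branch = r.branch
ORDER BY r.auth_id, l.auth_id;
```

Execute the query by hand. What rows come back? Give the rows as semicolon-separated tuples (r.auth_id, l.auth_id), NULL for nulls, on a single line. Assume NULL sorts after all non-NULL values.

(1, 1); (1, 1); (1, NULL); (8, NULL); (8, NULL); (9, NULL); (NULL, NULL)

RIGHT JOIN keeps every row from `papers`; unmatched rows get NULL for `authors`'s columns.
Matching on l.auth_id = r.auth_id AND l.branch = r.branch. A NULL in a compared column never satisfies the condition.
Matched pairs: 2; unmatched r rows kept: 5.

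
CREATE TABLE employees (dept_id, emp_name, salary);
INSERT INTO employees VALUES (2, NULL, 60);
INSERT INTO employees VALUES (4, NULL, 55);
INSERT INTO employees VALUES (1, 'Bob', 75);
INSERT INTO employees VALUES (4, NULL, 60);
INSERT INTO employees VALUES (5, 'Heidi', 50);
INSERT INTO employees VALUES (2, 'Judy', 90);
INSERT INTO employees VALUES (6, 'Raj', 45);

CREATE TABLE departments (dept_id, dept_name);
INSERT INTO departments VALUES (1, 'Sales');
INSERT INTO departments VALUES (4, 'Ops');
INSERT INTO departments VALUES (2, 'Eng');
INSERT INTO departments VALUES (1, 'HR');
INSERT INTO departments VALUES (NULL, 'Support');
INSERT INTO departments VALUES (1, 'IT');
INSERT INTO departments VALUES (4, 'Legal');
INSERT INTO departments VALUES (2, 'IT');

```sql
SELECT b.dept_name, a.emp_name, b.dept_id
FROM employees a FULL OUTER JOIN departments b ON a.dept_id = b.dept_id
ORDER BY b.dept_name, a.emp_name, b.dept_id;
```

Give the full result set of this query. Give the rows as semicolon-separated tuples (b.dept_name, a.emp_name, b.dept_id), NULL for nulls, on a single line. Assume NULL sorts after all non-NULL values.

FULL OUTER JOIN keeps every row from both sides; unmatched rows get NULL for the other side's columns.
Matching on a.dept_id = b.dept_id. A NULL in a compared column never satisfies the condition.
Matched pairs: 11; unmatched a rows kept: 2; unmatched b rows kept: 1.

(Eng, Judy, 2); (Eng, NULL, 2); (HR, Bob, 1); (IT, Bob, 1); (IT, Judy, 2); (IT, NULL, 2); (Legal, NULL, 4); (Legal, NULL, 4); (Ops, NULL, 4); (Ops, NULL, 4); (Sales, Bob, 1); (Support, NULL, NULL); (NULL, Heidi, NULL); (NULL, Raj, NULL)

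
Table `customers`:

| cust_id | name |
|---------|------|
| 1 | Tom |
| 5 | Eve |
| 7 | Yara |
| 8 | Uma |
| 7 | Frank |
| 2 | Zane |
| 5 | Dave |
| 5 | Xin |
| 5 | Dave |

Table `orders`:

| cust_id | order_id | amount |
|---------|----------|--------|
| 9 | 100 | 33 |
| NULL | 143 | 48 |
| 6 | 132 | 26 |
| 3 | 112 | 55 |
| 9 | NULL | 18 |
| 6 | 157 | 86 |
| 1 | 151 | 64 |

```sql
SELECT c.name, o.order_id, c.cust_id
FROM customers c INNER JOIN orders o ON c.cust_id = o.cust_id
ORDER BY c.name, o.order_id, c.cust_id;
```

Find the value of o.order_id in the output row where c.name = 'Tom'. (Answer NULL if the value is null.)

INNER JOIN keeps only pairs where the ON condition holds.
Matching on c.cust_id = o.cust_id. A NULL in a compared column never satisfies the condition.
Matched pairs: 1.

151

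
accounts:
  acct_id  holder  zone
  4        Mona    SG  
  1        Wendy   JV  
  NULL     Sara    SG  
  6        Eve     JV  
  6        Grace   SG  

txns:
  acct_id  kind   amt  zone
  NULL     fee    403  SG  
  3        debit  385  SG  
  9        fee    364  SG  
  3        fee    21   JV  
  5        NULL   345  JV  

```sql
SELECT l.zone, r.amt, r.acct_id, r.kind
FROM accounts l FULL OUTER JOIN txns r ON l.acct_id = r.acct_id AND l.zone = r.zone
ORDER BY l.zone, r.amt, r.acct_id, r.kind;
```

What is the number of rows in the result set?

10

FULL OUTER JOIN keeps every row from both sides; unmatched rows get NULL for the other side's columns.
Matching on l.acct_id = r.acct_id AND l.zone = r.zone. A NULL in a compared column never satisfies the condition.
Matched pairs: 0; unmatched l rows kept: 5; unmatched r rows kept: 5.
Total: 0 matched + 10 padded = 10 rows.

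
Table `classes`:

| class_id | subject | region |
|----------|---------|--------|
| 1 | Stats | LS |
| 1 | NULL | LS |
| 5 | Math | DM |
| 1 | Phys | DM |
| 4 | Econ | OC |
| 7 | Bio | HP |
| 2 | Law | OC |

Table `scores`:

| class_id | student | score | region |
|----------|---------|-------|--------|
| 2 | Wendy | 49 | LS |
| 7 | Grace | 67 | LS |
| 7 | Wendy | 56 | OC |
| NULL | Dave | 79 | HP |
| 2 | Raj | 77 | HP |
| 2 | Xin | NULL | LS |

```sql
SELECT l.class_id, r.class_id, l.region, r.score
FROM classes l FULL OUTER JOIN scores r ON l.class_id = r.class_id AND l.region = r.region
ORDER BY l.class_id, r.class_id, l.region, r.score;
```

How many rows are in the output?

13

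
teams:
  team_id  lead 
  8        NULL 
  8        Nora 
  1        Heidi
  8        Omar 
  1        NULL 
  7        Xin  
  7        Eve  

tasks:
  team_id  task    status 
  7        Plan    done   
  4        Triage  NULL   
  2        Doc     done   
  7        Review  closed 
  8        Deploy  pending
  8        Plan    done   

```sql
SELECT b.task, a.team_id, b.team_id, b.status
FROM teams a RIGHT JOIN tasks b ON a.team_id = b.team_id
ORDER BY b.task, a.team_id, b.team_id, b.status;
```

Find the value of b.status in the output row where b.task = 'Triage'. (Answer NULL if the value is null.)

NULL

RIGHT JOIN keeps every row from `tasks`; unmatched rows get NULL for `teams`'s columns.
Matching on a.team_id = b.team_id.
- a row (team_id=8): matches 2 b row(s) → 2 output row(s).
- a row (team_id=8): matches 2 b row(s) → 2 output row(s).
- a row (team_id=1): no match.
- a row (team_id=8): matches 2 b row(s) → 2 output row(s).
- a row (team_id=1): no match.
- a row (team_id=7): matches 2 b row(s) → 2 output row(s).
- a row (team_id=7): matches 2 b row(s) → 2 output row(s).
- 2 b row(s) had no a match → kept, a columns NULL.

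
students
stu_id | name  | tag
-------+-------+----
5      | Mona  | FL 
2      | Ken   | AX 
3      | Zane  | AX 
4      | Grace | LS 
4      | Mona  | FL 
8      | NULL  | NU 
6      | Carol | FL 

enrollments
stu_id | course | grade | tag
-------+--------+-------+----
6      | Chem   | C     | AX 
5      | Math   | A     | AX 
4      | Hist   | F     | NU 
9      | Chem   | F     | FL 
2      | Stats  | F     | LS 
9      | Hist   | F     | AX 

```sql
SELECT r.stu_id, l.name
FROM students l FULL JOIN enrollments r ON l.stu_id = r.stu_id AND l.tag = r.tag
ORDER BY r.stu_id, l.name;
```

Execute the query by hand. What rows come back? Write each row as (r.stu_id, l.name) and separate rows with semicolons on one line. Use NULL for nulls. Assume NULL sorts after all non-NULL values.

(2, NULL); (4, NULL); (5, NULL); (6, NULL); (9, NULL); (9, NULL); (NULL, Carol); (NULL, Grace); (NULL, Ken); (NULL, Mona); (NULL, Mona); (NULL, Zane); (NULL, NULL)

FULL OUTER JOIN keeps every row from both sides; unmatched rows get NULL for the other side's columns.
Matching on l.stu_id = r.stu_id AND l.tag = r.tag.
Matched pairs: 0; unmatched l rows kept: 7; unmatched r rows kept: 6.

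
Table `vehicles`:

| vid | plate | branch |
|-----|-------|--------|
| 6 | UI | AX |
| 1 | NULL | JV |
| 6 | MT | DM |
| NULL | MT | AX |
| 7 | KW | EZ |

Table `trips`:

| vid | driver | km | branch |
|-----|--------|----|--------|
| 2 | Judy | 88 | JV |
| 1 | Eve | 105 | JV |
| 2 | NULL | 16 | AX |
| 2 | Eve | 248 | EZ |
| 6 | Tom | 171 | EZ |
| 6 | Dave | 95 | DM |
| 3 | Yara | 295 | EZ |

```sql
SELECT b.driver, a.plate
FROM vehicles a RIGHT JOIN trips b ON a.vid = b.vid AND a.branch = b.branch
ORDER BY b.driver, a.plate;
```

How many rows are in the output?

7

RIGHT JOIN keeps every row from `trips`; unmatched rows get NULL for `vehicles`'s columns.
Matching on a.vid = b.vid AND a.branch = b.branch. A NULL in a compared column never satisfies the condition.
- vid=6, branch=AX: no matching b row.
- vid=1, branch=JV: 1 matching b row(s), so 1 row(s) emitted.
- vid=6, branch=DM: 1 matching b row(s), so 1 row(s) emitted.
- vid=NULL, branch=AX: no matching b row.
- vid=7, branch=EZ: no matching b row.
- 5 b row(s) had no a match → kept, a columns NULL.
Total: 2 matched + 5 padded = 7 rows.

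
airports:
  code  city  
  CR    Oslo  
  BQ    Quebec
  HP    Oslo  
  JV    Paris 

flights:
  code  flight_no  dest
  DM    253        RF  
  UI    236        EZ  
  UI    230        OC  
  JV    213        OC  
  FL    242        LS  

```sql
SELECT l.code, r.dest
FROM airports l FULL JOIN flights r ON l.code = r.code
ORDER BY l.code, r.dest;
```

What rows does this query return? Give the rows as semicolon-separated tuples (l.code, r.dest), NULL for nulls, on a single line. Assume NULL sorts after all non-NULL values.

FULL OUTER JOIN keeps every row from both sides; unmatched rows get NULL for the other side's columns.
Matching on l.code = r.code.
- code=CR: no r row matches, row kept with r columns NULL.
- code=BQ: no r row matches, row kept with r columns NULL.
- code=HP: no r row matches, row kept with r columns NULL.
- code=JV: 1 matching r row(s), so 1 row(s) emitted.
- 4 r row(s) had no l match → kept, l columns NULL.
After projecting and ordering:
l.code | r.dest
BQ | NULL
CR | NULL
HP | NULL
JV | OC
NULL | EZ
NULL | LS
NULL | OC
NULL | RF

(BQ, NULL); (CR, NULL); (HP, NULL); (JV, OC); (NULL, EZ); (NULL, LS); (NULL, OC); (NULL, RF)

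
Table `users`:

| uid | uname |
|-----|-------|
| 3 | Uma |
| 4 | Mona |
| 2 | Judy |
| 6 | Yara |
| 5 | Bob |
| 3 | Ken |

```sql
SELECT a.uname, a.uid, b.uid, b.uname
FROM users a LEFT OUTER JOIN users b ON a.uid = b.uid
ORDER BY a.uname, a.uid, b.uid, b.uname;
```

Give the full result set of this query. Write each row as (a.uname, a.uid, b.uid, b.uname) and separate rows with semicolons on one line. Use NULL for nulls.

LEFT JOIN keeps every row from `users a`; unmatched rows get NULL for `users b`'s columns.
Matching on a.uid = b.uid.
Matched pairs: 8; unmatched a rows kept: 0.

(Bob, 5, 5, Bob); (Judy, 2, 2, Judy); (Ken, 3, 3, Ken); (Ken, 3, 3, Uma); (Mona, 4, 4, Mona); (Uma, 3, 3, Ken); (Uma, 3, 3, Uma); (Yara, 6, 6, Yara)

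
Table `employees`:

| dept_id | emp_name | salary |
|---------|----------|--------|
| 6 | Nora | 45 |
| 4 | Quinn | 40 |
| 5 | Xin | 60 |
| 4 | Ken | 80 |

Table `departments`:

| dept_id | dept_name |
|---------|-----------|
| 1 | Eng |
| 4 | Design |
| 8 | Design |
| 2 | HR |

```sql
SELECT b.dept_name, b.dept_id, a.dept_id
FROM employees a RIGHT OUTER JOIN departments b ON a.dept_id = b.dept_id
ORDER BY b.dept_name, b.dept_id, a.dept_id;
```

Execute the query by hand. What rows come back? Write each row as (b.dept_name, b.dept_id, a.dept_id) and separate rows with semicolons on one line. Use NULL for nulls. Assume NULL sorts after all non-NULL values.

RIGHT JOIN keeps every row from `departments`; unmatched rows get NULL for `employees`'s columns.
Matching on a.dept_id = b.dept_id.
Matched pairs: 2; unmatched b rows kept: 3.

(Design, 4, 4); (Design, 4, 4); (Design, 8, NULL); (Eng, 1, NULL); (HR, 2, NULL)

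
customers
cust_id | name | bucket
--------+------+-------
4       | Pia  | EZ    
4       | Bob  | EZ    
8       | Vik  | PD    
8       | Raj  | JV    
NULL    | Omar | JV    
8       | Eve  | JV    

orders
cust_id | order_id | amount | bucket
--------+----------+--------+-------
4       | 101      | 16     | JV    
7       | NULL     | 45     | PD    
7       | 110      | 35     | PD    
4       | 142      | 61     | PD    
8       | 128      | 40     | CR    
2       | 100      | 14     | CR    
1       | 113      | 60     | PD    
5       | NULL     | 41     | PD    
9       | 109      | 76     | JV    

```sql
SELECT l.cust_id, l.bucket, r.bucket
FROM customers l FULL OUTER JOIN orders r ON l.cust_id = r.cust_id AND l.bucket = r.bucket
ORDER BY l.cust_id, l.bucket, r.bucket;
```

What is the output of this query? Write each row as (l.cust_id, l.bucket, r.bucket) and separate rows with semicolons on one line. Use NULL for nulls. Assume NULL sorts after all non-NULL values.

FULL OUTER JOIN keeps every row from both sides; unmatched rows get NULL for the other side's columns.
Matching on l.cust_id = r.cust_id AND l.bucket = r.bucket. A NULL in a compared column never satisfies the condition.
Matched pairs: 0; unmatched l rows kept: 6; unmatched r rows kept: 9.

(4, EZ, NULL); (4, EZ, NULL); (8, JV, NULL); (8, JV, NULL); (8, PD, NULL); (NULL, JV, NULL); (NULL, NULL, CR); (NULL, NULL, CR); (NULL, NULL, JV); (NULL, NULL, JV); (NULL, NULL, PD); (NULL, NULL, PD); (NULL, NULL, PD); (NULL, NULL, PD); (NULL, NULL, PD)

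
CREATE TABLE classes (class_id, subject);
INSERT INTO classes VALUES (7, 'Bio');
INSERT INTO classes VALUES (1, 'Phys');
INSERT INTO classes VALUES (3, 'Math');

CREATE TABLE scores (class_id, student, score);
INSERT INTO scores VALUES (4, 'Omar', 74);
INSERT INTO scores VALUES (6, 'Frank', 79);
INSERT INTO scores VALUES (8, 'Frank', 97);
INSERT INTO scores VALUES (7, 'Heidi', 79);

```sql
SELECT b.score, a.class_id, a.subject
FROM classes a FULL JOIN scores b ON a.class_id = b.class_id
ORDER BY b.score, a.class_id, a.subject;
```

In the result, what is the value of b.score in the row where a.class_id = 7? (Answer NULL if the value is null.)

FULL OUTER JOIN keeps every row from both sides; unmatched rows get NULL for the other side's columns.
Matching on a.class_id = b.class_id.
- a[0] class_id=7 → 1 match(es) in b → 1 row(s).
- a[1] class_id=1 → no match; kept with NULLs on the b side.
- a[2] class_id=3 → no match; kept with NULLs on the b side.
- 3 row(s) from b found no a partner → padded with NULL.

79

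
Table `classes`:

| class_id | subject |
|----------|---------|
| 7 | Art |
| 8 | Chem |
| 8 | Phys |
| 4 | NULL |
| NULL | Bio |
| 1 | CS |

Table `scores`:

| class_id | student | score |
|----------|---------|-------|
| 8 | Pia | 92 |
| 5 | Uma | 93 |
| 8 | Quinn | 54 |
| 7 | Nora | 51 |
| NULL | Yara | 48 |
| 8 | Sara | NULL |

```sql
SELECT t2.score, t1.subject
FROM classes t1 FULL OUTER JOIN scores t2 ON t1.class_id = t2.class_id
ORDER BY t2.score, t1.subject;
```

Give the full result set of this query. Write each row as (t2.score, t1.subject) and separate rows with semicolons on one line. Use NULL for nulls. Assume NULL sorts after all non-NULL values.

FULL OUTER JOIN keeps every row from both sides; unmatched rows get NULL for the other side's columns.
Matching on t1.class_id = t2.class_id. A NULL in a compared column never satisfies the condition.
- t1 row (class_id=7): matches 1 t2 row(s) → 1 output row(s).
- t1 row (class_id=8): matches 3 t2 row(s) → 3 output row(s).
- t1 row (class_id=8): matches 3 t2 row(s) → 3 output row(s).
- t1 row (class_id=4): no match → kept, t2 columns NULL.
- t1 row (class_id=NULL): no match → kept, t2 columns NULL.
- t1 row (class_id=1): no match → kept, t2 columns NULL.
- plus 2 unmatched t2 row(s), each kept with NULL t1 columns.

(48, NULL); (51, Art); (54, Chem); (54, Phys); (92, Chem); (92, Phys); (93, NULL); (NULL, Bio); (NULL, CS); (NULL, Chem); (NULL, Phys); (NULL, NULL)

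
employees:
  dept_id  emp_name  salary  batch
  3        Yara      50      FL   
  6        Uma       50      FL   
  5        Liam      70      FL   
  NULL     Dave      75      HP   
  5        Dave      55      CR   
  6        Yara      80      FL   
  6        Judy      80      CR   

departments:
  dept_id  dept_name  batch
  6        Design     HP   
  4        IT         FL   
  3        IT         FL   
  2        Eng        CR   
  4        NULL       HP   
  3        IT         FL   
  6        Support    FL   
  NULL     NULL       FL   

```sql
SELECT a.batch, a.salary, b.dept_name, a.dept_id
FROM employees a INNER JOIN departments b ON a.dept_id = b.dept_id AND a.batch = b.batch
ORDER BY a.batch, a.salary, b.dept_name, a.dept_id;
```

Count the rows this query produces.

INNER JOIN keeps only pairs where the ON condition holds.
Matching on a.dept_id = b.dept_id AND a.batch = b.batch. A NULL in a compared column never satisfies the condition.
- dept_id=3, batch=FL: 2 matching b row(s), so 2 row(s) emitted.
- dept_id=6, batch=FL: 1 matching b row(s), so 1 row(s) emitted.
- dept_id=5, batch=FL: no matching b row, dropped.
- dept_id=NULL, batch=HP: no matching b row, dropped.
- dept_id=5, batch=CR: no matching b row, dropped.
- dept_id=6, batch=FL: 1 matching b row(s), so 1 row(s) emitted.
- dept_id=6, batch=CR: no matching b row, dropped.
Total: 4 rows.

4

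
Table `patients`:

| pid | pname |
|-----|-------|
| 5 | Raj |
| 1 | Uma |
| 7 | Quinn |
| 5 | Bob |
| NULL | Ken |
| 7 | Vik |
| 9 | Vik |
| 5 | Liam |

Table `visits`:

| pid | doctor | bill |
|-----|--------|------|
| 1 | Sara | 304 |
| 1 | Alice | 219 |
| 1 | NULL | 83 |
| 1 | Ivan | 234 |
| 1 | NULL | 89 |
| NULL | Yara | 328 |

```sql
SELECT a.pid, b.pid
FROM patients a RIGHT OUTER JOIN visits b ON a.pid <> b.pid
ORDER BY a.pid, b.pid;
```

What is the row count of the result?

31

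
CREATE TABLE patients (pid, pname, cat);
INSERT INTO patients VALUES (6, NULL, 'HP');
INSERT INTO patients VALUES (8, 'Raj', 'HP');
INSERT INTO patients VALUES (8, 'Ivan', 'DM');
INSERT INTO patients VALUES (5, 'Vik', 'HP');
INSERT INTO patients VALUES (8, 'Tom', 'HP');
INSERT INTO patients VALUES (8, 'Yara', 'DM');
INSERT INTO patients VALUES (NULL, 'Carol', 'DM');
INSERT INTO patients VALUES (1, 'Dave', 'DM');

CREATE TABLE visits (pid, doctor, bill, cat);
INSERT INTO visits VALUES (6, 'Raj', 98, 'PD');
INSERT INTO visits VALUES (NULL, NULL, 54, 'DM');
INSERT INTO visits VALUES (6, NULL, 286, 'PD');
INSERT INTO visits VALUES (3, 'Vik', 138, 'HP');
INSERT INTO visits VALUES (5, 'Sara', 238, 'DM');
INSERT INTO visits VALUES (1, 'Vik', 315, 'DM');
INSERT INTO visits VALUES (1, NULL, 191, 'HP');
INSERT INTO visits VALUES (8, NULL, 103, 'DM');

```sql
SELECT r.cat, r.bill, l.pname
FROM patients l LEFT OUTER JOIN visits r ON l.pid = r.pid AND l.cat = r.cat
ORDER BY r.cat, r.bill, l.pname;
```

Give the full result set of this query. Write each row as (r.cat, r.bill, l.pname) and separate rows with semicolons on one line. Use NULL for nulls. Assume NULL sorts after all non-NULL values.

LEFT JOIN keeps every row from `patients`; unmatched rows get NULL for `visits`'s columns.
Matching on l.pid = r.pid AND l.cat = r.cat. A NULL in a compared column never satisfies the condition.
- l[0] pid=6, cat=HP → no match; kept with NULLs on the r side.
- l[1] pid=8, cat=HP → no match; kept with NULLs on the r side.
- l[2] pid=8, cat=DM → 1 match(es) in r → 1 row(s).
- l[3] pid=5, cat=HP → no match; kept with NULLs on the r side.
- l[4] pid=8, cat=HP → no match; kept with NULLs on the r side.
- l[5] pid=8, cat=DM → 1 match(es) in r → 1 row(s).
- l[6] pid=NULL, cat=DM → no match; kept with NULLs on the r side.
- l[7] pid=1, cat=DM → 1 match(es) in r → 1 row(s).
After projecting and ordering:
r.cat | r.bill | l.pname
DM | 103 | Ivan
DM | 103 | Yara
DM | 315 | Dave
NULL | NULL | Carol
NULL | NULL | Raj
NULL | NULL | Tom
NULL | NULL | Vik
NULL | NULL | NULL

(DM, 103, Ivan); (DM, 103, Yara); (DM, 315, Dave); (NULL, NULL, Carol); (NULL, NULL, Raj); (NULL, NULL, Tom); (NULL, NULL, Vik); (NULL, NULL, NULL)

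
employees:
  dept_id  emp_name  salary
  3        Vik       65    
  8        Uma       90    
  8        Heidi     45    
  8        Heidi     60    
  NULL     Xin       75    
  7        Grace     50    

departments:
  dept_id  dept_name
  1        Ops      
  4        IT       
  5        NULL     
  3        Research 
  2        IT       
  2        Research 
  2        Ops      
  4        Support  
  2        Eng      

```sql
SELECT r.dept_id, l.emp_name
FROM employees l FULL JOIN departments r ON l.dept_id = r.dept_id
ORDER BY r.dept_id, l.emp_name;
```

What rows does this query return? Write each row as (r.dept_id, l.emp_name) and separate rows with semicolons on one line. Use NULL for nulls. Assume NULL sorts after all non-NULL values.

FULL OUTER JOIN keeps every row from both sides; unmatched rows get NULL for the other side's columns.
Matching on l.dept_id = r.dept_id. A NULL in a compared column never satisfies the condition.
- dept_id=3: 1 matching r row(s), so 1 row(s) emitted.
- dept_id=8: no r row matches, row kept with r columns NULL.
- dept_id=8: no r row matches, row kept with r columns NULL.
- dept_id=8: no r row matches, row kept with r columns NULL.
- dept_id=NULL: no r row matches, row kept with r columns NULL.
- dept_id=7: no r row matches, row kept with r columns NULL.
- plus 8 unmatched r row(s), each kept with NULL l columns.

(1, NULL); (2, NULL); (2, NULL); (2, NULL); (2, NULL); (3, Vik); (4, NULL); (4, NULL); (5, NULL); (NULL, Grace); (NULL, Heidi); (NULL, Heidi); (NULL, Uma); (NULL, Xin)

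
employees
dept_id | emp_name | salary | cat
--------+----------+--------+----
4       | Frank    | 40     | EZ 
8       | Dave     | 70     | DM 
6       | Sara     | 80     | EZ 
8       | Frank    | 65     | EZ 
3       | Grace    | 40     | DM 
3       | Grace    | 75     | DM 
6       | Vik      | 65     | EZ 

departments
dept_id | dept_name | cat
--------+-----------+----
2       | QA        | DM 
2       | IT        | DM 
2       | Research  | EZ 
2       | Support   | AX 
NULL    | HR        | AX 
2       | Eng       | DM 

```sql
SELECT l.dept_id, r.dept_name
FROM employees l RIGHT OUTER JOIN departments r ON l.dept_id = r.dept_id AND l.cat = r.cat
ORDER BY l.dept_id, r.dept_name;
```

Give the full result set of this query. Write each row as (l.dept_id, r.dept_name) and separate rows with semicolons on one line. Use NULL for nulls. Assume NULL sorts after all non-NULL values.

RIGHT JOIN keeps every row from `departments`; unmatched rows get NULL for `employees`'s columns.
Matching on l.dept_id = r.dept_id AND l.cat = r.cat. A NULL in a compared column never satisfies the condition.
Matched pairs: 0; unmatched r rows kept: 6.

(NULL, Eng); (NULL, HR); (NULL, IT); (NULL, QA); (NULL, Research); (NULL, Support)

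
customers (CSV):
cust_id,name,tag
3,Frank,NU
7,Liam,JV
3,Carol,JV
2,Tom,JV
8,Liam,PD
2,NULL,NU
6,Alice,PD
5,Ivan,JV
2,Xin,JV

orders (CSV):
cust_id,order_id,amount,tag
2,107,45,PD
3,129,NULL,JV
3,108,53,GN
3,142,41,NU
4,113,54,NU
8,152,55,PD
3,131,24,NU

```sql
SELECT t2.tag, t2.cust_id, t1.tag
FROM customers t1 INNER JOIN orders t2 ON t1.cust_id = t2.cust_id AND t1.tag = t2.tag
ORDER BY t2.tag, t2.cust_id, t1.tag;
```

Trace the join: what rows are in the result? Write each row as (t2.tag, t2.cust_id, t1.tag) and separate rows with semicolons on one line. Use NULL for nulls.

INNER JOIN keeps only pairs where the ON condition holds.
Matching on t1.cust_id = t2.cust_id AND t1.tag = t2.tag.
- t1 (cust_id=3, tag=NU) pairs with 2 row(s) of t2.
- t1 (cust_id=7, tag=JV) has no partner → excluded.
- t1 (cust_id=3, tag=JV) pairs with 1 row(s) of t2.
- t1 (cust_id=2, tag=JV) has no partner → excluded.
- t1 (cust_id=8, tag=PD) pairs with 1 row(s) of t2.
- t1 (cust_id=2, tag=NU) has no partner → excluded.
- t1 (cust_id=6, tag=PD) has no partner → excluded.
- t1 (cust_id=5, tag=JV) has no partner → excluded.
- t1 (cust_id=2, tag=JV) has no partner → excluded.
After projecting and ordering:
t2.tag | t2.cust_id | t1.tag
JV | 3 | JV
NU | 3 | NU
NU | 3 | NU
PD | 8 | PD

(JV, 3, JV); (NU, 3, NU); (NU, 3, NU); (PD, 8, PD)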